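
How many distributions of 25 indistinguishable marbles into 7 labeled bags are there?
C(25+7-1, 7-1) = C(31, 6) = 736281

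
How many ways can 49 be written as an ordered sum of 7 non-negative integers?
C(49+7-1, 7-1) = C(55, 6) = 28989675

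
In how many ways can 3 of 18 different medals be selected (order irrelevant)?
C(18,3) = 18!/(3!×15!) = 816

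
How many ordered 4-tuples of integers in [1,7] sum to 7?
Coefficient of x^7 in (x + x² + ... + x^7)^4. By inclusion-exclusion on dice exceeding 7: Σ_j (-1)^j C(4,j)·C(7-1-7j, 3) = C(4,0)·C(6,3) = 1·20 = 20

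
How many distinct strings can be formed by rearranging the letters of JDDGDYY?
7! / (1! × 1! × 3! × 2!) = 420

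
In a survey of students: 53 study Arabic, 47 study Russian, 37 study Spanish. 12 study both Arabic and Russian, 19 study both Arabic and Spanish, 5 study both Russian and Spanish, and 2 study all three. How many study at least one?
|A∪B∪C| = 53+47+37-12-19-5+2 = 103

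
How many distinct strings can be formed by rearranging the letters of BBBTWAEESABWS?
13! / (2! × 2! × 1! × 4! × 2! × 2!) = 16216200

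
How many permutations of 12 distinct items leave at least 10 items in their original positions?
Exactly j fixed points: C(12,j)·!(12-j); sum over j ≥ 10 (derangement numbers via !m = (m-1)·(!(m-1) + !(m-2)): !0..!2 = 1, 0, 1). Σ_{j=10}^{12} C(12,j)·!(12-j) = C(12,10)·!2 + C(12,11)·!1 + C(12,12)·!0 = 66·1 + 12·0 + 1·1 = 67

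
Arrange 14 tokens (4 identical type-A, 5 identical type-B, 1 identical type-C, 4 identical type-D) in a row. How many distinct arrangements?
14! / (4! × 5! × 1! × 4!) = 1261260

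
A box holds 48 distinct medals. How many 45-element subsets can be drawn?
C(48,45) = 48!/(45!×3!) = 17296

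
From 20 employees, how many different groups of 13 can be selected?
C(20,13) = 20!/(13!×7!) = 77520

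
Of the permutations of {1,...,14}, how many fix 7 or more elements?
Exactly j fixed points: C(14,j)·!(14-j); sum over j ≥ 7 (derangement numbers via !m = (m-1)·(!(m-1) + !(m-2)): !0..!7 = 1, 0, 1, 2, 9, 44, 265, 1854). Σ_{j=7}^{14} C(14,j)·!(14-j) = C(14,7)·!7 + C(14,8)·!6 + C(14,9)·!5 + C(14,10)·!4 + C(14,11)·!3 + C(14,12)·!2 + C(14,13)·!1 + C(14,14)·!0 = 3432·1854 + 3003·265 + 2002·44 + 1001·9 + 364·2 + 91·1 + 14·0 + 1·1 = 7256640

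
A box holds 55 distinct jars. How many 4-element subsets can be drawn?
C(55,4) = 55!/(4!×51!) = 341055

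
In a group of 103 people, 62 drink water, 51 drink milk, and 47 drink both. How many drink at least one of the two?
|A∪B| = |A| + |B| - |A∩B| = 62 + 51 - 47 = 66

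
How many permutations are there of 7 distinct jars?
7! = 5040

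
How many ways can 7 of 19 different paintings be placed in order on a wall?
P(19,7) = 19!/(19-7)! = 253955520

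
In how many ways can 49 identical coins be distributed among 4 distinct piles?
C(49+4-1, 4-1) = C(52, 3) = 22100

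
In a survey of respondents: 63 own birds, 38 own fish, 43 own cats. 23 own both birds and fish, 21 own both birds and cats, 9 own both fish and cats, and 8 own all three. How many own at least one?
|A∪B∪C| = 63+38+43-23-21-9+8 = 99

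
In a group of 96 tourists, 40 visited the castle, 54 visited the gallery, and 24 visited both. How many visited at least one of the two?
|A∪B| = |A| + |B| - |A∩B| = 40 + 54 - 24 = 70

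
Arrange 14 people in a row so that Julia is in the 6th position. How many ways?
Fix one position: (14-1)! = 6227020800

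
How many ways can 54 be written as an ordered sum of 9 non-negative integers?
C(54+9-1, 9-1) = C(62, 8) = 3381098545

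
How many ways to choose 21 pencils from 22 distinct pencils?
C(22,21) = 22!/(21!×1!) = 22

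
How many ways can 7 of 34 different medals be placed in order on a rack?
P(34,7) = 34!/(34-7)! = 27113264640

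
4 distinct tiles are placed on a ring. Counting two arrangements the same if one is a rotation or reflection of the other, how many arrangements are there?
(4-1)!/2 = 6/2 = 3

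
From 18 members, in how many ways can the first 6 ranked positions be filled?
P(18,6) = 18!/(18-6)! = 13366080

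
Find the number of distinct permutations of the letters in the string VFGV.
4! / (1! × 1! × 2!) = 12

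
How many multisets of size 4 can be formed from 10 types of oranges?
C(4+10-1, 10-1) = C(13, 9) = 715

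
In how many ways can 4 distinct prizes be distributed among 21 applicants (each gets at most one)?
P(21,4) = 21!/(21-4)! = 143640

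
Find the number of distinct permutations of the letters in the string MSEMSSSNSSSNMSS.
15! / (9! × 2! × 3! × 1!) = 300300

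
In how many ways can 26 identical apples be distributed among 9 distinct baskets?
C(26+9-1, 9-1) = C(34, 8) = 18156204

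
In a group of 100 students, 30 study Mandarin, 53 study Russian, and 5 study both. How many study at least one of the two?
|A∪B| = |A| + |B| - |A∩B| = 30 + 53 - 5 = 78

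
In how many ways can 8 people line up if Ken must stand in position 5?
Fix one position: (8-1)! = 5040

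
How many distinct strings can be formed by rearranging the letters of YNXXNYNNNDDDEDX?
15! / (5! × 3! × 1! × 4! × 2!) = 37837800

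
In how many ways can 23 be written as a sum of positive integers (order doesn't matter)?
Pentagonal recurrence p(n) = p(n-1) + p(n-2) - p(n-5) - p(n-7) + p(n-12) + p(n-15) - ... gives p(0..22) = 1, 1, 2, 3, 5, 7, 11, 15, 22, 30, 42, 56, 77, 101, 135, 176, 231, 297, 385, 490, 627, 792, 1002. p(23) = p(22) + p(21) - p(18) - p(16) + p(11) + p(8) - p(1) = 1002 + 792 - 385 - 231 + 56 + 22 - 1 = 1255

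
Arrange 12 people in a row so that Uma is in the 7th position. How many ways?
Fix one position: (12-1)! = 39916800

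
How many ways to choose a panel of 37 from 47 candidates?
C(47,37) = 47!/(37!×10!) = 5178066751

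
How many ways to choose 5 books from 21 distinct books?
C(21,5) = 21!/(5!×16!) = 20349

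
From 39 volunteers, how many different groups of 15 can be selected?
C(39,15) = 39!/(15!×24!) = 25140840660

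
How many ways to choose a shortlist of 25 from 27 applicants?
C(27,25) = 27!/(25!×2!) = 351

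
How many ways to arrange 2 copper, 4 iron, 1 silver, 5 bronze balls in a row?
12! / (2! × 4! × 1! × 5!) = 83160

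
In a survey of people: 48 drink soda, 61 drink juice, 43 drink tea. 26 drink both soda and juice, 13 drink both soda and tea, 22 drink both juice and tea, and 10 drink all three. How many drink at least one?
|A∪B∪C| = 48+61+43-26-13-22+10 = 101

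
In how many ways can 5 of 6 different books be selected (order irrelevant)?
C(6,5) = 6!/(5!×1!) = 6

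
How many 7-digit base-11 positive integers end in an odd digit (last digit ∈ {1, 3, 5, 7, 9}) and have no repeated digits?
Last∈{1,3,5,7,9}. Last=0: 0. Last nonzero: 5×9×P(9,5) = 680400. Total = 680400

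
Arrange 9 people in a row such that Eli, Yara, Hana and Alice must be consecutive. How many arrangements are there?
Treat the 4 as one block: (9-4+1)! × 4! = 720 × 24 = 17280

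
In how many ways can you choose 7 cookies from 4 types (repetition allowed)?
C(7+4-1, 4-1) = C(10, 3) = 120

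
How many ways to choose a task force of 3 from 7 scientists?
C(7,3) = 7!/(3!×4!) = 35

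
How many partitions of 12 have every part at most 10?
Let r_j(i) = number of partitions of i into parts ≤ j, for i = 0..12. r_1(i) = 1 for all i; r_j(i) = r_{j-1}(i) + r_j(i-j). Rows j = 2..10: ≤2: 1 1 2 2 3 3 4 4 5 5 6 6 7; ≤3: 1 1 2 3 4 5 7 8 10 12 14 16 19; ≤4: 1 1 2 3 5 6 9 11 15 18 23 27 34; ≤5: 1 1 2 3 5 7 10 13 18 23 30 37 47; ≤6: 1 1 2 3 5 7 11 14 20 26 35 44 58; ≤7: 1 1 2 3 5 7 11 15 21 28 38 49 65; ≤8: 1 1 2 3 5 7 11 15 22 29 40 52 70; ≤9: 1 1 2 3 5 7 11 15 22 30 41 54 73; ≤10: 1 1 2 3 5 7 11 15 22 30 42 55 75. r_10(12) = 75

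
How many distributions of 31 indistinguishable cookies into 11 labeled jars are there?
C(31+11-1, 11-1) = C(41, 10) = 1121099408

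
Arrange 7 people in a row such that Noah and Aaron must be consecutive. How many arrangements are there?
Treat the 2 as one block: (7-2+1)! × 2! = 720 × 2 = 1440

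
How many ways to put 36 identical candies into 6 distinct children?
C(36+6-1, 6-1) = C(41, 5) = 749398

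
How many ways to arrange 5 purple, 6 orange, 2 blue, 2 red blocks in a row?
15! / (5! × 6! × 2! × 2!) = 3783780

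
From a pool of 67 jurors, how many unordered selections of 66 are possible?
C(67,66) = 67!/(66!×1!) = 67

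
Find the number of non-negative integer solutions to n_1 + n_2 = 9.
C(9+2-1, 2-1) = C(10, 1) = 10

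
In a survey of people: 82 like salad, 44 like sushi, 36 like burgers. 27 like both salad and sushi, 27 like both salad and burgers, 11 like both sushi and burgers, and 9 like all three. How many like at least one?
|A∪B∪C| = 82+44+36-27-27-11+9 = 106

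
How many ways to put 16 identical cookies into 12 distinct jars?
C(16+12-1, 12-1) = C(27, 11) = 13037895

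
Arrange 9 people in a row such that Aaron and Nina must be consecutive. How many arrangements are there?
Treat the 2 as one block: (9-2+1)! × 2! = 40320 × 2 = 80640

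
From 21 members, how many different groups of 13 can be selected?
C(21,13) = 21!/(13!×8!) = 203490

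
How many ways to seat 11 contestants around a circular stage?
Circular: fix one position, arrange the rest. (11-1)! = 3628800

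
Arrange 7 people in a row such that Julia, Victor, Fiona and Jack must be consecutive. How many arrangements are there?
Treat the 4 as one block: (7-4+1)! × 4! = 24 × 24 = 576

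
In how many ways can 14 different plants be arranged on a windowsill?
14! = 87178291200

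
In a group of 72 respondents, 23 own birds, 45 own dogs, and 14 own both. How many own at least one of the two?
|A∪B| = |A| + |B| - |A∩B| = 23 + 45 - 14 = 54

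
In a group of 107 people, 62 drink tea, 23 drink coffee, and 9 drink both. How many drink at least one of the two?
|A∪B| = |A| + |B| - |A∩B| = 62 + 23 - 9 = 76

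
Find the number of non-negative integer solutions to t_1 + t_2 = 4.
C(4+2-1, 2-1) = C(5, 1) = 5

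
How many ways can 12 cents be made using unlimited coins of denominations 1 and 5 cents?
Coefficient of x^12 in 1/(1-x^1) · 1/(1-x^5). Use j coins of 5 for j = 0..⌊12/5⌋ = 2, the rest in 1s: 2 + 1 = 3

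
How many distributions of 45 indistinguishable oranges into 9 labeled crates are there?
C(45+9-1, 9-1) = C(53, 8) = 886322710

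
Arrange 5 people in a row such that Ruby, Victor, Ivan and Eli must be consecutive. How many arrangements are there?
Treat the 4 as one block: (5-4+1)! × 4! = 2 × 24 = 48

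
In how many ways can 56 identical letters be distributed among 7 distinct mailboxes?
C(56+7-1, 7-1) = C(62, 6) = 61474519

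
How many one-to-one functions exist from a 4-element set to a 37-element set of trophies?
P(37,4) = 37!/(37-4)! = 1585080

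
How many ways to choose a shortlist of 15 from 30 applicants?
C(30,15) = 30!/(15!×15!) = 155117520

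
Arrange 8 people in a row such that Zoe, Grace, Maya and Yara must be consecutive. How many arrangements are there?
Treat the 4 as one block: (8-4+1)! × 4! = 120 × 24 = 2880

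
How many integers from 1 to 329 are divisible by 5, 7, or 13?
⌊329/5⌋+⌊329/7⌋+⌊329/13⌋ - ⌊329/35⌋-⌊329/65⌋-⌊329/91⌋ + ⌊329/455⌋ = 65+47+25 - 9-5-3 + 0 = 120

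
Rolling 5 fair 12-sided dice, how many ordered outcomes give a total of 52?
Coefficient of x^52 in (x + x² + ... + x^12)^5. By inclusion-exclusion on dice exceeding 12: Σ_j (-1)^j C(5,j)·C(52-1-12j, 4) = C(5,0)·C(51,4) - C(5,1)·C(39,4) + C(5,2)·C(27,4) - C(5,3)·C(15,4) = 1·249900 - 5·82251 + 10·17550 - 10·1365 = 495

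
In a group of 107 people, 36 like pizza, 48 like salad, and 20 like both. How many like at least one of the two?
|A∪B| = |A| + |B| - |A∩B| = 36 + 48 - 20 = 64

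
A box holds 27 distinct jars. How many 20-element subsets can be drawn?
C(27,20) = 27!/(20!×7!) = 888030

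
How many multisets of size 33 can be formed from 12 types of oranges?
C(33+12-1, 12-1) = C(44, 11) = 7669339132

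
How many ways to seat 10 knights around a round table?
Circular: fix one position, arrange the rest. (10-1)! = 362880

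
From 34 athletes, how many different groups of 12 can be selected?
C(34,12) = 34!/(12!×22!) = 548354040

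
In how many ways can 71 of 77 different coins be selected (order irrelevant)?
C(77,71) = 77!/(71!×6!) = 237093780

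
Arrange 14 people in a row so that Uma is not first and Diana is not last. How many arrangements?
By inclusion-exclusion: 14! - 2×(14-1)! + (14-2)! = 87178291200 - 12454041600 + 479001600 = 75203251200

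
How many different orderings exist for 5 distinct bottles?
5! = 120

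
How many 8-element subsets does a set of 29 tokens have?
C(29,8) = 29!/(8!×21!) = 4292145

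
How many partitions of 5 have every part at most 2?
Let r_j(i) = number of partitions of i into parts ≤ j, for i = 0..5. r_1(i) = 1 for all i; r_j(i) = r_{j-1}(i) + r_j(i-j). Rows j = 2..2: ≤2: 1 1 2 2 3 3. r_2(5) = 3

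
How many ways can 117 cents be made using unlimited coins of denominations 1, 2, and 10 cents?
Coefficient of x^117 in 1/(1-x^1) · 1/(1-x^2) · 1/(1-x^10). Case on j = number of 10-cent coins (j = 0..11); remainder r = 117 - 10j is made from {1,2} in ⌊r/2⌋+1 ways. r = 117, 107, 97, 87, 77, 67, 57, 47, 37, 27, 17, 7 → 59 + 54 + 49 + 44 + 39 + 34 + 29 + 24 + 19 + 14 + 9 + 4 = 378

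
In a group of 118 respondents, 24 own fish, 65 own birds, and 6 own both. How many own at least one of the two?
|A∪B| = |A| + |B| - |A∩B| = 24 + 65 - 6 = 83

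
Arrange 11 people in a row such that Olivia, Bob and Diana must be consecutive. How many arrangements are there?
Treat the 3 as one block: (11-3+1)! × 3! = 362880 × 6 = 2177280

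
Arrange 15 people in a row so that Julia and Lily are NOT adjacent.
Total - adjacent = 15! - (15-1)!×2 = 1307674368000 - 174356582400 = 1133317785600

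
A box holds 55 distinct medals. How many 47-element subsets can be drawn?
C(55,47) = 55!/(47!×8!) = 1217566350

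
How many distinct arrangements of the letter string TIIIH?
5! / (1! × 3! × 1!) = 20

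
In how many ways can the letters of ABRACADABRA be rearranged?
11! / (5! × 2! × 2! × 1! × 1!) = 83160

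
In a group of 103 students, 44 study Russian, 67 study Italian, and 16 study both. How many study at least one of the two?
|A∪B| = |A| + |B| - |A∩B| = 44 + 67 - 16 = 95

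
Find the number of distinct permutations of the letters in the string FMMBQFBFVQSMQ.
13! / (2! × 1! × 3! × 3! × 1! × 3!) = 14414400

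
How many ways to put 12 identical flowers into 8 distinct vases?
C(12+8-1, 8-1) = C(19, 7) = 50388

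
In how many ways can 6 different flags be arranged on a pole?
6! = 720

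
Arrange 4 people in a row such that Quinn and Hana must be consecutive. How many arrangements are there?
Treat the 2 as one block: (4-2+1)! × 2! = 6 × 2 = 12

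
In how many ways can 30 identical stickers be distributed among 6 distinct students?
C(30+6-1, 6-1) = C(35, 5) = 324632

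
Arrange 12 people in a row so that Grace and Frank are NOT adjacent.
Total - adjacent = 12! - (12-1)!×2 = 479001600 - 79833600 = 399168000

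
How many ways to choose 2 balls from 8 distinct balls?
C(8,2) = 8!/(2!×6!) = 28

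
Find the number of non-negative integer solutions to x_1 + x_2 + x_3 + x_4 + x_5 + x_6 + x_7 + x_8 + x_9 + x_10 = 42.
C(42+10-1, 10-1) = C(51, 9) = 3042312350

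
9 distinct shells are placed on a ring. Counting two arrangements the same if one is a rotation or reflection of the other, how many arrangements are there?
(9-1)!/2 = 40320/2 = 20160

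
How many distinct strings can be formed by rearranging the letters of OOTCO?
5! / (1! × 1! × 3!) = 20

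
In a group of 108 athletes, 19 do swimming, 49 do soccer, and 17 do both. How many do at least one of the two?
|A∪B| = |A| + |B| - |A∩B| = 19 + 49 - 17 = 51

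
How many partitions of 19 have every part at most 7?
Let r_j(i) = number of partitions of i into parts ≤ j, for i = 0..19. r_1(i) = 1 for all i; r_j(i) = r_{j-1}(i) + r_j(i-j). Rows j = 2..7: ≤2: 1 1 2 2 3 3 4 4 5 5 6 6 7 7 8 8 9 9 10 10; ≤3: 1 1 2 3 4 5 7 8 10 12 14 16 19 21 24 27 30 33 37 40; ≤4: 1 1 2 3 5 6 9 11 15 18 23 27 34 39 47 54 64 72 84 94; ≤5: 1 1 2 3 5 7 10 13 18 23 30 37 47 57 70 84 101 119 141 164; ≤6: 1 1 2 3 5 7 11 14 20 26 35 44 58 71 90 110 136 163 199 235; ≤7: 1 1 2 3 5 7 11 15 21 28 38 49 65 82 105 131 164 201 248 300. r_7(19) = 300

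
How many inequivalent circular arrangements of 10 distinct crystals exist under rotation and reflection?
(10-1)!/2 = 362880/2 = 181440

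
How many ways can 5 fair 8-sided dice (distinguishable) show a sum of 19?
Coefficient of x^19 in (x + x² + ... + x^8)^5. By inclusion-exclusion on dice exceeding 8: Σ_j (-1)^j C(5,j)·C(19-1-8j, 4) = C(5,0)·C(18,4) - C(5,1)·C(10,4) = 1·3060 - 5·210 = 2010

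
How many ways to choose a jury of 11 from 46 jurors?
C(46,11) = 46!/(11!×35!) = 13340783196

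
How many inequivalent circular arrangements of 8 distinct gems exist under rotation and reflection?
(8-1)!/2 = 5040/2 = 2520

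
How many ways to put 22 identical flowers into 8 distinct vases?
C(22+8-1, 8-1) = C(29, 7) = 1560780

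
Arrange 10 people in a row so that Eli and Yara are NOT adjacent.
Total - adjacent = 10! - (10-1)!×2 = 3628800 - 725760 = 2903040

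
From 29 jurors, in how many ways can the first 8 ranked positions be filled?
P(29,8) = 29!/(29-8)! = 173059286400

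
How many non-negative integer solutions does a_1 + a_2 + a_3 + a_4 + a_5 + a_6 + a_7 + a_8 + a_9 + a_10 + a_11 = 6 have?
C(6+11-1, 11-1) = C(16, 10) = 8008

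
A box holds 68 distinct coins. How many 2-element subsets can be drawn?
C(68,2) = 68!/(2!×66!) = 2278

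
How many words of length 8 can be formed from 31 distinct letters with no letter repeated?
P(31,8) = 31!/(31-8)! = 318073392000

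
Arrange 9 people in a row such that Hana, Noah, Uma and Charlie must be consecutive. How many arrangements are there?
Treat the 4 as one block: (9-4+1)! × 4! = 720 × 24 = 17280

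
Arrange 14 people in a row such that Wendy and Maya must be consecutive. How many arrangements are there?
Treat the 2 as one block: (14-2+1)! × 2! = 6227020800 × 2 = 12454041600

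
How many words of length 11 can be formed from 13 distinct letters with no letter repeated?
P(13,11) = 13!/(13-11)! = 3113510400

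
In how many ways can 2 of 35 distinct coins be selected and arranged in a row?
P(35,2) = 35!/(35-2)! = 1190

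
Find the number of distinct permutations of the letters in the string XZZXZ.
5! / (3! × 2!) = 10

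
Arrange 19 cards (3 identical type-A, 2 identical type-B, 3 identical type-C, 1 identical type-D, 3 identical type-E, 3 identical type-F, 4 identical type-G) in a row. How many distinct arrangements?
19! / (3! × 2! × 3! × 1! × 3! × 3! × 4!) = 1955457504000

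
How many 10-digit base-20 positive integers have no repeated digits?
First digit: 19 choices (nonzero). Then descending: 19 × 19 × 18 × 17 × 16 × 15 × 14 × 13 × 12 × 11 = 636920444160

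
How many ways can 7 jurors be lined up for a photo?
7! = 5040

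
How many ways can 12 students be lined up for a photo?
12! = 479001600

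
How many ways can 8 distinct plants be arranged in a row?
8! = 40320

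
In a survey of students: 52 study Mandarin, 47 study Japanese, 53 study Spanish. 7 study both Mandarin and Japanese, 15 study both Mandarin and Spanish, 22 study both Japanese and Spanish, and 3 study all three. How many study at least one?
|A∪B∪C| = 52+47+53-7-15-22+3 = 111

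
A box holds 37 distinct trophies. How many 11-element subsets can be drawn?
C(37,11) = 37!/(11!×26!) = 854992152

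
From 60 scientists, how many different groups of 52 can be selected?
C(60,52) = 60!/(52!×8!) = 2558620845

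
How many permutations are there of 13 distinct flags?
13! = 6227020800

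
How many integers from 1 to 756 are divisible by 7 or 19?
⌊756/7⌋ + ⌊756/19⌋ - ⌊756/133⌋ = 108 + 39 - 5 = 142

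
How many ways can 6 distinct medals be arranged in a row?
6! = 720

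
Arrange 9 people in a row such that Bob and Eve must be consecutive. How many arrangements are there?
Treat the 2 as one block: (9-2+1)! × 2! = 40320 × 2 = 80640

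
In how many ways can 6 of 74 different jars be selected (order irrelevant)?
C(74,6) = 74!/(6!×68!) = 185250786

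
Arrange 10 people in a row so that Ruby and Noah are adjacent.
Treat as block: (10-1)! × 2! = 362880 × 2 = 725760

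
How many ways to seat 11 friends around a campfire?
Circular: fix one position, arrange the rest. (11-1)! = 3628800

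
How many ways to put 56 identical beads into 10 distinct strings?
C(56+10-1, 10-1) = C(65, 9) = 31966749880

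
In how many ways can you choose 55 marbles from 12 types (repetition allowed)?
C(55+12-1, 12-1) = C(66, 11) = 1074082795968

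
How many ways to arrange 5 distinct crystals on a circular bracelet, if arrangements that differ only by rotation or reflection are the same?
(5-1)!/2 = 24/2 = 12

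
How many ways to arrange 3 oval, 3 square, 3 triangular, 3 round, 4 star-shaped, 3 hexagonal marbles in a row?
19! / (3! × 3! × 3! × 3! × 4! × 3!) = 651819168000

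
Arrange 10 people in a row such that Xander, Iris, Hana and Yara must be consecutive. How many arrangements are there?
Treat the 4 as one block: (10-4+1)! × 4! = 5040 × 24 = 120960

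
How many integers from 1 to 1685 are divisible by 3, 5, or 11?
⌊1685/3⌋+⌊1685/5⌋+⌊1685/11⌋ - ⌊1685/15⌋-⌊1685/33⌋-⌊1685/55⌋ + ⌊1685/165⌋ = 561+337+153 - 112-51-30 + 10 = 868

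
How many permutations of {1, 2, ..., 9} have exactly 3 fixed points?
Choose the 3 fixed points C(9,3) = 84, derange the rest: !6 = Σ_{j=0}^{6} (-1)^j·6!/j! = 720 - 720 + 360 - 120 + 30 - 6 + 1 = 265. Product = 84 × 265 = 22260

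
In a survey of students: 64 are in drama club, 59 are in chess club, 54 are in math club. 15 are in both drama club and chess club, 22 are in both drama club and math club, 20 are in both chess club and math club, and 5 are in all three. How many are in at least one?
|A∪B∪C| = 64+59+54-15-22-20+5 = 125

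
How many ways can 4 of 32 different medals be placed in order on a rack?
P(32,4) = 32!/(32-4)! = 863040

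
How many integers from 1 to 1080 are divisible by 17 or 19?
⌊1080/17⌋ + ⌊1080/19⌋ - ⌊1080/323⌋ = 63 + 56 - 3 = 116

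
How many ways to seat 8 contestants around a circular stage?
Circular: fix one position, arrange the rest. (8-1)! = 5040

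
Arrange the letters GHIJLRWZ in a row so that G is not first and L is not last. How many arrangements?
By inclusion-exclusion: 8! - 2×(8-1)! + (8-2)! = 40320 - 10080 + 720 = 30960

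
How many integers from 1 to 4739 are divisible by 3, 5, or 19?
⌊4739/3⌋+⌊4739/5⌋+⌊4739/19⌋ - ⌊4739/15⌋-⌊4739/57⌋-⌊4739/95⌋ + ⌊4739/285⌋ = 1579+947+249 - 315-83-49 + 16 = 2344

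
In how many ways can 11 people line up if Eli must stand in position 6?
Fix one position: (11-1)! = 3628800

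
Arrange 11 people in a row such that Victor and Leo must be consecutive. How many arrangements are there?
Treat the 2 as one block: (11-2+1)! × 2! = 3628800 × 2 = 7257600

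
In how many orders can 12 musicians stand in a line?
12! = 479001600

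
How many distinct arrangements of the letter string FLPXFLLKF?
9! / (1! × 1! × 1! × 3! × 3!) = 10080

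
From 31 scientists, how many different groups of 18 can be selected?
C(31,18) = 31!/(18!×13!) = 206253075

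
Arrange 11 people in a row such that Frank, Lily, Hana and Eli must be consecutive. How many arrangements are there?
Treat the 4 as one block: (11-4+1)! × 4! = 40320 × 24 = 967680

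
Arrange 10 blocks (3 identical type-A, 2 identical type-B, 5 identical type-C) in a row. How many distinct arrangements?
10! / (3! × 2! × 5!) = 2520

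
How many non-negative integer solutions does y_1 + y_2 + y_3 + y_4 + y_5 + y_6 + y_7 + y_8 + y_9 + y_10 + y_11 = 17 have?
C(17+11-1, 11-1) = C(27, 10) = 8436285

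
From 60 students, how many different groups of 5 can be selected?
C(60,5) = 60!/(5!×55!) = 5461512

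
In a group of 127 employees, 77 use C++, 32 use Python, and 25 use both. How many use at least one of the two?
|A∪B| = |A| + |B| - |A∩B| = 77 + 32 - 25 = 84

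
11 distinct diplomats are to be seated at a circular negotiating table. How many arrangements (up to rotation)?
Circular: fix one position, arrange the rest. (11-1)! = 3628800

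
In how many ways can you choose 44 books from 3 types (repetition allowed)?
C(44+3-1, 3-1) = C(46, 2) = 1035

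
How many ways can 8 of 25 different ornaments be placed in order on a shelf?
P(25,8) = 25!/(25-8)! = 43609104000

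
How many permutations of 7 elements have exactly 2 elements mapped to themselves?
Choose the 2 fixed points C(7,2) = 21, derange the rest: !5 = Σ_{j=0}^{5} (-1)^j·5!/j! = 120 - 120 + 60 - 20 + 5 - 1 = 44. Product = 21 × 44 = 924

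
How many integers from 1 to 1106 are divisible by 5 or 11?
⌊1106/5⌋ + ⌊1106/11⌋ - ⌊1106/55⌋ = 221 + 100 - 20 = 301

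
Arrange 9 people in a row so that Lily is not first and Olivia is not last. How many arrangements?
By inclusion-exclusion: 9! - 2×(9-1)! + (9-2)! = 362880 - 80640 + 5040 = 287280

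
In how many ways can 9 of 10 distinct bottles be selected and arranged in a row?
P(10,9) = 10!/(10-9)! = 3628800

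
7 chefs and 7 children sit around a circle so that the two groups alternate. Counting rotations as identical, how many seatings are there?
Fix one of the chefs: (7-1)! ways for the remaining chefs, × 7! ways for the children = 720 × 5040 = 3628800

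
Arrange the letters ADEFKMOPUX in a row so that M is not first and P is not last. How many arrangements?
By inclusion-exclusion: 10! - 2×(10-1)! + (10-2)! = 3628800 - 725760 + 40320 = 2943360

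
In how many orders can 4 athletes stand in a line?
4! = 24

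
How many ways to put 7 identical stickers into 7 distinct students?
C(7+7-1, 7-1) = C(13, 6) = 1716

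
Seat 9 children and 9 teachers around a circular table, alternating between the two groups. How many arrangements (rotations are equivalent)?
Fix one of the children: (9-1)! ways for the remaining children, × 9! ways for the teachers = 40320 × 362880 = 14631321600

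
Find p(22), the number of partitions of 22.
Pentagonal recurrence p(n) = p(n-1) + p(n-2) - p(n-5) - p(n-7) + p(n-12) + p(n-15) - ... gives p(0..21) = 1, 1, 2, 3, 5, 7, 11, 15, 22, 30, 42, 56, 77, 101, 135, 176, 231, 297, 385, 490, 627, 792. p(22) = p(21) + p(20) - p(17) - p(15) + p(10) + p(7) - p(0) = 792 + 627 - 297 - 176 + 42 + 15 - 1 = 1002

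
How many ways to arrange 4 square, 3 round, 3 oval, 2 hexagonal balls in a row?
12! / (4! × 3! × 3! × 2!) = 277200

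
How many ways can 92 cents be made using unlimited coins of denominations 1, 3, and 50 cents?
Coefficient of x^92 in 1/(1-x^1) · 1/(1-x^3) · 1/(1-x^50). Case on j = number of 50-cent coins (j = 0..1); remainder r = 92 - 50j is made from {1,3} in ⌊r/3⌋+1 ways. r = 92, 42 → 31 + 15 = 46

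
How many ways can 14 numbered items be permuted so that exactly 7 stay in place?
Choose the 7 fixed points C(14,7) = 3432, derange the rest: !7 = Σ_{j=0}^{7} (-1)^j·7!/j! = 5040 - 5040 + 2520 - 840 + 210 - 42 + 7 - 1 = 1854. Product = 3432 × 1854 = 6362928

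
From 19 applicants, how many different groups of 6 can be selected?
C(19,6) = 19!/(6!×13!) = 27132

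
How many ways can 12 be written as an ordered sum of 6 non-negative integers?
C(12+6-1, 6-1) = C(17, 5) = 6188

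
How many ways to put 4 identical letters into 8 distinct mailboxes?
C(4+8-1, 8-1) = C(11, 7) = 330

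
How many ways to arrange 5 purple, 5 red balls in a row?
10! / (5! × 5!) = 252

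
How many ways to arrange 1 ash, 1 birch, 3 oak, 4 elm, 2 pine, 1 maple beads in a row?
12! / (1! × 1! × 3! × 4! × 2! × 1!) = 1663200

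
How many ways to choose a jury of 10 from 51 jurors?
C(51,10) = 51!/(10!×41!) = 12777711870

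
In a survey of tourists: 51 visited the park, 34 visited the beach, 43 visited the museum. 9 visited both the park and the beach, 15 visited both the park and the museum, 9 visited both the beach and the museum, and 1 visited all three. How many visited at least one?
|A∪B∪C| = 51+34+43-9-15-9+1 = 96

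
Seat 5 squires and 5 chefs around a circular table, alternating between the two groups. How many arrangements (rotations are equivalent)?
Fix one of the squires: (5-1)! ways for the remaining squires, × 5! ways for the chefs = 24 × 120 = 2880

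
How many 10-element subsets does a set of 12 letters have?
C(12,10) = 12!/(10!×2!) = 66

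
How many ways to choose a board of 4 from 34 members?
C(34,4) = 34!/(4!×30!) = 46376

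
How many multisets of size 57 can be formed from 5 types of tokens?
C(57+5-1, 5-1) = C(61, 4) = 521855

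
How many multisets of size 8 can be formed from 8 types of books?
C(8+8-1, 8-1) = C(15, 7) = 6435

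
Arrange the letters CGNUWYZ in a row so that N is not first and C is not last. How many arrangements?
By inclusion-exclusion: 7! - 2×(7-1)! + (7-2)! = 5040 - 1440 + 120 = 3720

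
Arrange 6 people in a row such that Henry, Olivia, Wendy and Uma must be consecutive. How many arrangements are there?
Treat the 4 as one block: (6-4+1)! × 4! = 6 × 24 = 144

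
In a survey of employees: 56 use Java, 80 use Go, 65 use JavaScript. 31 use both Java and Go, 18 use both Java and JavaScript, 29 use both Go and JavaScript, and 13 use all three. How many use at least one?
|A∪B∪C| = 56+80+65-31-18-29+13 = 136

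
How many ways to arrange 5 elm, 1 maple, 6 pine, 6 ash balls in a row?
18! / (5! × 1! × 6! × 6!) = 102918816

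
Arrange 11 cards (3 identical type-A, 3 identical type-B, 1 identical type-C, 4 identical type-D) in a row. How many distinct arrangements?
11! / (3! × 3! × 1! × 4!) = 46200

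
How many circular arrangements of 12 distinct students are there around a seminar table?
Circular: fix one position, arrange the rest. (12-1)! = 39916800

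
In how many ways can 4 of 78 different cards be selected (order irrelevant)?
C(78,4) = 78!/(4!×74!) = 1426425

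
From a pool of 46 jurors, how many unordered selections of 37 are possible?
C(46,37) = 46!/(37!×9!) = 1101716330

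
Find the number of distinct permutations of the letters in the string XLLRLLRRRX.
10! / (4! × 2! × 4!) = 3150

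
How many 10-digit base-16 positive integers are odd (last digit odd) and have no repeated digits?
Last∈{1,3,5,7,9,11,13,15}. Last=0: 0. Last nonzero: 8×14×P(14,8) = 13561067520. Total = 13561067520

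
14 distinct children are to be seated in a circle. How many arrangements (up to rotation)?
Circular: fix one position, arrange the rest. (14-1)! = 6227020800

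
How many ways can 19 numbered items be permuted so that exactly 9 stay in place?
Choose the 9 fixed points C(19,9) = 92378, derange the rest: !10 = Σ_{j=0}^{10} (-1)^j·10!/j! = 3628800 - 3628800 + 1814400 - 604800 + 151200 - 30240 + 5040 - 720 + 90 - 10 + 1 = 1334961. Product = 92378 × 1334961 = 123321027258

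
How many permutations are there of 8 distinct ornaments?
8! = 40320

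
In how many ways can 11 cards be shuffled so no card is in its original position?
!11 = Σ_{j=0}^{11} (-1)^j·11!/j! = 39916800 - 39916800 + 19958400 - 6652800 + 1663200 - 332640 + 55440 - 7920 + 990 - 110 + 11 - 1 = 14684570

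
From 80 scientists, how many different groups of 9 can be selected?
C(80,9) = 80!/(9!×71!) = 231900297200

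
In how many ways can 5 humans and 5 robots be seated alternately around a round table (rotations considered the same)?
Fix one of the humans: (5-1)! ways for the remaining humans, × 5! ways for the robots = 24 × 120 = 2880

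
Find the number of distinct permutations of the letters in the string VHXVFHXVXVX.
11! / (2! × 1! × 4! × 4!) = 34650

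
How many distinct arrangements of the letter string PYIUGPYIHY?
10! / (1! × 1! × 1! × 2! × 3! × 2!) = 151200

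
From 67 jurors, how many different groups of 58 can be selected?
C(67,58) = 67!/(58!×9!) = 42757703560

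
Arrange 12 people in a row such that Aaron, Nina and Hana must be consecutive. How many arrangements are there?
Treat the 3 as one block: (12-3+1)! × 3! = 3628800 × 6 = 21772800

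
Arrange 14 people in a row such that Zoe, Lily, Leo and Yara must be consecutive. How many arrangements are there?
Treat the 4 as one block: (14-4+1)! × 4! = 39916800 × 24 = 958003200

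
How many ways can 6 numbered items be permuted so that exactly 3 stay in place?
Choose the 3 fixed points C(6,3) = 20, derange the rest: !3 = Σ_{j=0}^{3} (-1)^j·3!/j! = 6 - 6 + 3 - 1 = 2. Product = 20 × 2 = 40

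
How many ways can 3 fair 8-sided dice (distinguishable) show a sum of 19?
Coefficient of x^19 in (x + x² + ... + x^8)^3. By inclusion-exclusion on dice exceeding 8: Σ_j (-1)^j C(3,j)·C(19-1-8j, 2) = C(3,0)·C(18,2) - C(3,1)·C(10,2) + C(3,2)·C(2,2) = 1·153 - 3·45 + 3·1 = 21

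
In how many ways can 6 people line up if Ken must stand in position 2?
Fix one position: (6-1)! = 120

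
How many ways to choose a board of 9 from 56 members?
C(56,9) = 56!/(9!×47!) = 7575968400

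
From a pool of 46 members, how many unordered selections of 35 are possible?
C(46,35) = 46!/(35!×11!) = 13340783196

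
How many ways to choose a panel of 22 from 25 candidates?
C(25,22) = 25!/(22!×3!) = 2300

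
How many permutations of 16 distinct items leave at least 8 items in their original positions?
Exactly j fixed points: C(16,j)·!(16-j); sum over j ≥ 8 (derangement numbers via !m = (m-1)·(!(m-1) + !(m-2)): !0..!8 = 1, 0, 1, 2, 9, 44, 265, 1854, 14833). Σ_{j=8}^{16} C(16,j)·!(16-j) = C(16,8)·!8 + C(16,9)·!7 + C(16,10)·!6 + C(16,11)·!5 + C(16,12)·!4 + C(16,13)·!3 + C(16,14)·!2 + C(16,15)·!1 + C(16,16)·!0 = 12870·14833 + 11440·1854 + 8008·265 + 4368·44 + 1820·9 + 560·2 + 120·1 + 16·0 + 1·1 = 214442403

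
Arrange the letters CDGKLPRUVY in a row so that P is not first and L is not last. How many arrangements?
By inclusion-exclusion: 10! - 2×(10-1)! + (10-2)! = 3628800 - 725760 + 40320 = 2943360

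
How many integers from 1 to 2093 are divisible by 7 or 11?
⌊2093/7⌋ + ⌊2093/11⌋ - ⌊2093/77⌋ = 299 + 190 - 27 = 462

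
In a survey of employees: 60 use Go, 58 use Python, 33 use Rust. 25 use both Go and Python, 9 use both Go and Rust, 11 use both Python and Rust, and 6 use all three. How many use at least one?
|A∪B∪C| = 60+58+33-25-9-11+6 = 112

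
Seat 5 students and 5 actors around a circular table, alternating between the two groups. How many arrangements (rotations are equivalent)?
Fix one of the students: (5-1)! ways for the remaining students, × 5! ways for the actors = 24 × 120 = 2880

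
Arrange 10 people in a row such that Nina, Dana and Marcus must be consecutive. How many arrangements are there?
Treat the 3 as one block: (10-3+1)! × 3! = 40320 × 6 = 241920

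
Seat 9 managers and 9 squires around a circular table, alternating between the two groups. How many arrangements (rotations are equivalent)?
Fix one of the managers: (9-1)! ways for the remaining managers, × 9! ways for the squires = 40320 × 362880 = 14631321600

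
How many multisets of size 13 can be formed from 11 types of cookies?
C(13+11-1, 11-1) = C(23, 10) = 1144066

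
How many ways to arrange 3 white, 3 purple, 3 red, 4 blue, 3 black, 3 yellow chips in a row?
19! / (3! × 3! × 3! × 4! × 3! × 3!) = 651819168000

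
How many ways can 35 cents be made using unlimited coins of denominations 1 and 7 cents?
Coefficient of x^35 in 1/(1-x^1) · 1/(1-x^7). Use j coins of 7 for j = 0..⌊35/7⌋ = 5, the rest in 1s: 5 + 1 = 6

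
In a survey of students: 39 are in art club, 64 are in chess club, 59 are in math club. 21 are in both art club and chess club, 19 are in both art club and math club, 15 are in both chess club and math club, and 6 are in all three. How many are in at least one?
|A∪B∪C| = 39+64+59-21-19-15+6 = 113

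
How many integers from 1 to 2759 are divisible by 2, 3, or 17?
⌊2759/2⌋+⌊2759/3⌋+⌊2759/17⌋ - ⌊2759/6⌋-⌊2759/34⌋-⌊2759/51⌋ + ⌊2759/102⌋ = 1379+919+162 - 459-81-54 + 27 = 1893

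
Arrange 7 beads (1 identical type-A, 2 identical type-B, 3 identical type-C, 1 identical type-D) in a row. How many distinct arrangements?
7! / (1! × 2! × 3! × 1!) = 420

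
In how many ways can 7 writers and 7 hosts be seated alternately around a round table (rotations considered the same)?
Fix one of the writers: (7-1)! ways for the remaining writers, × 7! ways for the hosts = 720 × 5040 = 3628800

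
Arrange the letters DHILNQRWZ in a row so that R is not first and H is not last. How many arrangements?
By inclusion-exclusion: 9! - 2×(9-1)! + (9-2)! = 362880 - 80640 + 5040 = 287280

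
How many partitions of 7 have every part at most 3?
Let r_j(i) = number of partitions of i into parts ≤ j, for i = 0..7. r_1(i) = 1 for all i; r_j(i) = r_{j-1}(i) + r_j(i-j). Rows j = 2..3: ≤2: 1 1 2 2 3 3 4 4; ≤3: 1 1 2 3 4 5 7 8. r_3(7) = 8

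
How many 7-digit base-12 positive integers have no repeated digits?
First digit: 11 choices (nonzero). Then descending: 11 × 11 × 10 × 9 × 8 × 7 × 6 = 3659040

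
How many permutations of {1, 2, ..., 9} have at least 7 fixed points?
Exactly j fixed points: C(9,j)·!(9-j); sum over j ≥ 7 (derangement numbers via !m = (m-1)·(!(m-1) + !(m-2)): !0..!2 = 1, 0, 1). Σ_{j=7}^{9} C(9,j)·!(9-j) = C(9,7)·!2 + C(9,8)·!1 + C(9,9)·!0 = 36·1 + 9·0 + 1·1 = 37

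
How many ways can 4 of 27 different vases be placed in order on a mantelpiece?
P(27,4) = 27!/(27-4)! = 421200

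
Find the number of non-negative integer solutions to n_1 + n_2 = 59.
C(59+2-1, 2-1) = C(60, 1) = 60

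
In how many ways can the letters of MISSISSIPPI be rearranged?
11! / (1! × 4! × 4! × 2!) = 34650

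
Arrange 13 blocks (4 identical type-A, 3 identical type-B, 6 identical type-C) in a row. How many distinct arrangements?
13! / (4! × 3! × 6!) = 60060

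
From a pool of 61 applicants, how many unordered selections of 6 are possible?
C(61,6) = 61!/(6!×55!) = 55525372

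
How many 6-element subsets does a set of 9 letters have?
C(9,6) = 9!/(6!×3!) = 84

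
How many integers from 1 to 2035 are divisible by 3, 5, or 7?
⌊2035/3⌋+⌊2035/5⌋+⌊2035/7⌋ - ⌊2035/15⌋-⌊2035/21⌋-⌊2035/35⌋ + ⌊2035/105⌋ = 678+407+290 - 135-96-58 + 19 = 1105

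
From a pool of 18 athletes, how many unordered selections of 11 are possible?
C(18,11) = 18!/(11!×7!) = 31824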